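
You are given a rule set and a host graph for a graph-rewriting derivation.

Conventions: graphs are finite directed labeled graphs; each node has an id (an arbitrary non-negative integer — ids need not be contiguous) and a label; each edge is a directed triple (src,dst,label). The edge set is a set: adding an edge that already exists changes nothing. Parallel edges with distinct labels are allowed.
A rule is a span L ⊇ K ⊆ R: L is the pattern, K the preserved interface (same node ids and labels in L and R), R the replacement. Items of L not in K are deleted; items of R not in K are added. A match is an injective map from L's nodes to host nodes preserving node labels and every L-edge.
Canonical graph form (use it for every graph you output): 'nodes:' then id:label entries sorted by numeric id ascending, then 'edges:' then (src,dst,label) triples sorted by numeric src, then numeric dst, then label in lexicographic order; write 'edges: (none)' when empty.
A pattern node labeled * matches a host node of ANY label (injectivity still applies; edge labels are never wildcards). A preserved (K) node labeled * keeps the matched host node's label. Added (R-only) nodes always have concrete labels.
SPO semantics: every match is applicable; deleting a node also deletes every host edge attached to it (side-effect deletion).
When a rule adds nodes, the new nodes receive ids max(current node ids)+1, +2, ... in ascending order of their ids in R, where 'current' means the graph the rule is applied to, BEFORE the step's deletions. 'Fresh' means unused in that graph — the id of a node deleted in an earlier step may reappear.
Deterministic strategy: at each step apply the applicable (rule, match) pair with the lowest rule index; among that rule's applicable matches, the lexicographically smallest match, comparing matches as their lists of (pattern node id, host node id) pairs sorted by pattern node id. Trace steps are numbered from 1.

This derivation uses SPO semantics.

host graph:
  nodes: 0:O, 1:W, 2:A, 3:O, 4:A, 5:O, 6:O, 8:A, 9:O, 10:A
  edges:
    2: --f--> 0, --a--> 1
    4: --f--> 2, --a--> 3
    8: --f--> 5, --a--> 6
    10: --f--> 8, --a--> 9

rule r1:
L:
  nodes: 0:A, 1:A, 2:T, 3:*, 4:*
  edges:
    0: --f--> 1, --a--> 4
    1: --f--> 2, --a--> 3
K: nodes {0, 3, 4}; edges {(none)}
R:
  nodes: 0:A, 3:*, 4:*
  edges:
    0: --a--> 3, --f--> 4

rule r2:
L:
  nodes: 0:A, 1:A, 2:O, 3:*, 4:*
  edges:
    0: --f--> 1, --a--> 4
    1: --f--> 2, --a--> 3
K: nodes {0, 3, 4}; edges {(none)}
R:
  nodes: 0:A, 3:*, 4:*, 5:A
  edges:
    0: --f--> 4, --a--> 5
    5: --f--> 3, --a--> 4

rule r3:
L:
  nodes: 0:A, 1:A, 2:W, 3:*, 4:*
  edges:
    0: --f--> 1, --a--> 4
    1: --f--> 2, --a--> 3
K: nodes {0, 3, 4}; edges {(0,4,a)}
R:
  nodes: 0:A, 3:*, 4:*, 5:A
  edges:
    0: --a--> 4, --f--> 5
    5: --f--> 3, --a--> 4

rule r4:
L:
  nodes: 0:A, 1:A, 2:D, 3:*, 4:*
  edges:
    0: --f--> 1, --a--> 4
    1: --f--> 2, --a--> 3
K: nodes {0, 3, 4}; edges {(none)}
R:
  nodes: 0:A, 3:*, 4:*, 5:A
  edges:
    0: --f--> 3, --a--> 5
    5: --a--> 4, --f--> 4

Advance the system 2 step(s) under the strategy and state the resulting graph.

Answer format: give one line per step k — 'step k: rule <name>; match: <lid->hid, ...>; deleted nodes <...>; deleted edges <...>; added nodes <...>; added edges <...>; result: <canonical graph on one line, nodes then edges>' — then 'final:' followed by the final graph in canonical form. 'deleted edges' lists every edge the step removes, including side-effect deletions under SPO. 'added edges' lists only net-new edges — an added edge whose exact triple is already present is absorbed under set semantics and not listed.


step 1: rule r2; match: 0->4, 1->2, 2->0, 3->1, 4->3; deleted nodes 0, 2; deleted edges (2,0,f); (2,1,a); (4,2,f); (4,3,a); added nodes 11; added edges (4,3,f); (4,11,a); (11,1,f); (11,3,a); result: nodes: 1:W, 3:O, 4:A, 5:O, 6:O, 8:A, 9:O, 10:A, 11:A edges: (4,3,f); (4,11,a); (8,5,f); (8,6,a); (10,8,f); (10,9,a); (11,1,f); (11,3,a)
step 2: rule r2; match: 0->10, 1->8, 2->5, 3->6, 4->9; deleted nodes 5, 8; deleted edges (8,5,f); (8,6,a); (10,8,f); (10,9,a); added nodes 12; added edges (10,9,f); (10,12,a); (12,6,f); (12,9,a); result: nodes: 1:W, 3:O, 4:A, 6:O, 9:O, 10:A, 11:A, 12:A edges: (4,3,f); (4,11,a); (10,9,f); (10,12,a); (11,1,f); (11,3,a); (12,6,f); (12,9,a)
final:
nodes: 1:W, 3:O, 4:A, 6:O, 9:O, 10:A, 11:A, 12:A
edges: (4,3,f); (4,11,a); (10,9,f); (10,12,a); (11,1,f); (11,3,a); (12,6,f); (12,9,a)


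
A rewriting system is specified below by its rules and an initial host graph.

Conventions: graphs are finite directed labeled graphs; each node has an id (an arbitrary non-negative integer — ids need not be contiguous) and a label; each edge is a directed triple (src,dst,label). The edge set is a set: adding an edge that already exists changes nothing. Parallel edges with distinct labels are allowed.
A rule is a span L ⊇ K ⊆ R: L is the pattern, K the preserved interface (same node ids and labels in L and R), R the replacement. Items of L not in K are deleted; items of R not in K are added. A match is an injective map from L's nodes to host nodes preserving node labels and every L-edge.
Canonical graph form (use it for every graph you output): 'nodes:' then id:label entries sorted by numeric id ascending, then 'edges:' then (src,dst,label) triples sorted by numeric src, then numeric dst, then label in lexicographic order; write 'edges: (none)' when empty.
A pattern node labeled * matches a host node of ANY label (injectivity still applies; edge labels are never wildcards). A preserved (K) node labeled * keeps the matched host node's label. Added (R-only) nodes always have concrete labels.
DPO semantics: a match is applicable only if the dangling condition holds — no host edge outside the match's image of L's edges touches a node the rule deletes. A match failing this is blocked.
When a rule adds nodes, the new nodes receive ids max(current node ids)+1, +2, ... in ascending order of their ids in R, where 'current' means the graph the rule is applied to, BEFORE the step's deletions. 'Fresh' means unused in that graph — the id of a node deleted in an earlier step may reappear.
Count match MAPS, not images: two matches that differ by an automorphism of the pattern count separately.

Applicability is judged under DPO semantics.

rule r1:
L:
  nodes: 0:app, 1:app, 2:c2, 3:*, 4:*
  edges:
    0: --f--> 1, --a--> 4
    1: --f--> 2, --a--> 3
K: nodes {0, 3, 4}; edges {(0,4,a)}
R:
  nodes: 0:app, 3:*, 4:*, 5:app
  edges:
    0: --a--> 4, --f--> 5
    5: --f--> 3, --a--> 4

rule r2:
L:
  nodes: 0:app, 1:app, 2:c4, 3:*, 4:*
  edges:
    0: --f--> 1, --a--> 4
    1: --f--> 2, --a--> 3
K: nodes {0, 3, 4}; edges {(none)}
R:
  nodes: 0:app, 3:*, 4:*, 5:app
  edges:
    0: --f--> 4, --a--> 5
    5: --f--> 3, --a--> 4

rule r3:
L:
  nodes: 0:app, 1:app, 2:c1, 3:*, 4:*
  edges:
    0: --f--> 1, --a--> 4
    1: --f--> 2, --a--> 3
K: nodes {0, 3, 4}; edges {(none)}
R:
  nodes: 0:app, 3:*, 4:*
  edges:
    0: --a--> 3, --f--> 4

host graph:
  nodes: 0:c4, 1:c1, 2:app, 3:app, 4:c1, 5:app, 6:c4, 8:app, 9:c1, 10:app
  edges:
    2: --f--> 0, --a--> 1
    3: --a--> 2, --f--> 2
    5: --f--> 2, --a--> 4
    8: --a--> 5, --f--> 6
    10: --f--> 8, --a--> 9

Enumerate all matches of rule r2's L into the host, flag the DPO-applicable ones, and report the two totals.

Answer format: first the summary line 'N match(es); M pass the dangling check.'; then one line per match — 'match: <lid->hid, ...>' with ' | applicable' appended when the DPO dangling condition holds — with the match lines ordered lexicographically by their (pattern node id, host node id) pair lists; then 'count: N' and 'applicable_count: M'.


2 match(es); 1 pass the dangling check.
match: 0->5, 1->2, 2->0, 3->1, 4->4
match: 0->10, 1->8, 2->6, 3->5, 4->9 | applicable
count: 2
applicable_count: 1


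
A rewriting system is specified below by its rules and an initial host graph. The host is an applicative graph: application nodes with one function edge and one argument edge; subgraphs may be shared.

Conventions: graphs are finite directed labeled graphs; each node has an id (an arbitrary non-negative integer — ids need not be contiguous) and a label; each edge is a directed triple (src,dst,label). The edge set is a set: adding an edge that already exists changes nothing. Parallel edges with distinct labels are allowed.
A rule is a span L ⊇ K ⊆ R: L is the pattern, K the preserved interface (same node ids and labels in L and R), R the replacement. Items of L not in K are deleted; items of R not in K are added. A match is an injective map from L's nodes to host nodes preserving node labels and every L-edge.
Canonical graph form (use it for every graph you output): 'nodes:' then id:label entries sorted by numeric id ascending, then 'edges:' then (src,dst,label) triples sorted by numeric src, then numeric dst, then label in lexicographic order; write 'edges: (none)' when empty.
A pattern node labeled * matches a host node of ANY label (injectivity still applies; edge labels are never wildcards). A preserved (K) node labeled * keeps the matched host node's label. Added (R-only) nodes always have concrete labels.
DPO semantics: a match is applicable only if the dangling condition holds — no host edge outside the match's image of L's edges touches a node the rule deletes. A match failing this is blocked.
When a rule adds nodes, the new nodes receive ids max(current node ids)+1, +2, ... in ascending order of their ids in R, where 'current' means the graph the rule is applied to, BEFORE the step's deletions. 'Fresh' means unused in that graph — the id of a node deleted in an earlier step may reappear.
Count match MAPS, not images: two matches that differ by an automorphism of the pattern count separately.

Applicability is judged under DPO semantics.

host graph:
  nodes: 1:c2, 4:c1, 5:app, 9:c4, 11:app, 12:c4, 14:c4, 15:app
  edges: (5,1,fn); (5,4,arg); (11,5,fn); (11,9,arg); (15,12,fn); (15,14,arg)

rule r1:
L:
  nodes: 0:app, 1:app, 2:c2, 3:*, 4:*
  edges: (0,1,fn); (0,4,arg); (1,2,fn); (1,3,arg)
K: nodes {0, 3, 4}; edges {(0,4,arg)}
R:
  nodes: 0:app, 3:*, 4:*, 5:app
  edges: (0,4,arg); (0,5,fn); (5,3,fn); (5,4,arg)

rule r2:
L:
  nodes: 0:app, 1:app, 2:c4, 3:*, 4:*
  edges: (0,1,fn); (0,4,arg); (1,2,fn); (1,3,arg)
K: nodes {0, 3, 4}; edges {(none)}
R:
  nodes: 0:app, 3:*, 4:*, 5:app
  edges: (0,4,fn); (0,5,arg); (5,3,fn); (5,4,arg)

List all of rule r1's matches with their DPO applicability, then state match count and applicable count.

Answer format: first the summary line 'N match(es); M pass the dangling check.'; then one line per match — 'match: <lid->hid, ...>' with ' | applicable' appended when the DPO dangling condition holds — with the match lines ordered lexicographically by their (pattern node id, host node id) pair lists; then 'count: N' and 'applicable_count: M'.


1 match(es); 1 pass the dangling check.
match: 0->11, 1->5, 2->1, 3->4, 4->9 | applicable
count: 1
applicable_count: 1


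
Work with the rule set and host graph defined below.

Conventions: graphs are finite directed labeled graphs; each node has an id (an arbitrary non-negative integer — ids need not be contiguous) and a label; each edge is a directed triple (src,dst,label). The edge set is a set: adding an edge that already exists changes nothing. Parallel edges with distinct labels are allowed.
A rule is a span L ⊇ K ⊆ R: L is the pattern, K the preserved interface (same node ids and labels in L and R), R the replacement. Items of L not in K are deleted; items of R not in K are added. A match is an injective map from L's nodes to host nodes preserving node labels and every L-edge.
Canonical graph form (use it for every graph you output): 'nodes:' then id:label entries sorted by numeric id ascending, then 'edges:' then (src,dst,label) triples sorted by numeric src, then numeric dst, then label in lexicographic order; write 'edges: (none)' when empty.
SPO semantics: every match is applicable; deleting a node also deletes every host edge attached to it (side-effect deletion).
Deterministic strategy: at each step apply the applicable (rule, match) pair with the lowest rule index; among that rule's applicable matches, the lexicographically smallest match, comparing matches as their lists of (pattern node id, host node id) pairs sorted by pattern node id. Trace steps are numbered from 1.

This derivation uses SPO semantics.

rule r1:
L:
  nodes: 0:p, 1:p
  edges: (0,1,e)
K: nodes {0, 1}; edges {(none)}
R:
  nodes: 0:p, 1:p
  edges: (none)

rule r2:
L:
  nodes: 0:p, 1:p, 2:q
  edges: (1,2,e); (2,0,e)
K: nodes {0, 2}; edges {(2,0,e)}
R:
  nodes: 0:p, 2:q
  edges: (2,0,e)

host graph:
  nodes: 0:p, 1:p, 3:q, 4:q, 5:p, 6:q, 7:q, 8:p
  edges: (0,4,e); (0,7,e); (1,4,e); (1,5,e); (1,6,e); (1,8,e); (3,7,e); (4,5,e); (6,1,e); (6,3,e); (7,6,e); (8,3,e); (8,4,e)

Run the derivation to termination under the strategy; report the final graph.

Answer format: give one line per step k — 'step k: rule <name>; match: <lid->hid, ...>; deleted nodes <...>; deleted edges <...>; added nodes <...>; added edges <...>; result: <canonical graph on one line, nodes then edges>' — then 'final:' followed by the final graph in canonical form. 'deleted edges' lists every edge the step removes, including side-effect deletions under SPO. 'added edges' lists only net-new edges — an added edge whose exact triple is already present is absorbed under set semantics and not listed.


step 1: rule r1; match: 0->1, 1->5; deleted nodes (none); deleted edges (1,5,e); added nodes (none); added edges (none); result: nodes: 0:p, 1:p, 3:q, 4:q, 5:p, 6:q, 7:q, 8:p edges: (0,4,e); (0,7,e); (1,4,e); (1,6,e); (1,8,e); (3,7,e); (4,5,e); (6,1,e); (6,3,e); (7,6,e); (8,3,e); (8,4,e)
step 2: rule r1; match: 0->1, 1->8; deleted nodes (none); deleted edges (1,8,e); added nodes (none); added edges (none); result: nodes: 0:p, 1:p, 3:q, 4:q, 5:p, 6:q, 7:q, 8:p edges: (0,4,e); (0,7,e); (1,4,e); (1,6,e); (3,7,e); (4,5,e); (6,1,e); (6,3,e); (7,6,e); (8,3,e); (8,4,e)
step 3: rule r2; match: 0->5, 1->0, 2->4; deleted nodes 0; deleted edges (0,4,e); (0,7,e); added nodes (none); added edges (none); result: nodes: 1:p, 3:q, 4:q, 5:p, 6:q, 7:q, 8:p edges: (1,4,e); (1,6,e); (3,7,e); (4,5,e); (6,1,e); (6,3,e); (7,6,e); (8,3,e); (8,4,e)
step 4: rule r2; match: 0->5, 1->1, 2->4; deleted nodes 1; deleted edges (1,4,e); (1,6,e); (6,1,e); added nodes (none); added edges (none); result: nodes: 3:q, 4:q, 5:p, 6:q, 7:q, 8:p edges: (3,7,e); (4,5,e); (6,3,e); (7,6,e); (8,3,e); (8,4,e)
step 5: rule r2; match: 0->5, 1->8, 2->4; deleted nodes 8; deleted edges (8,3,e); (8,4,e); added nodes (none); added edges (none); result: nodes: 3:q, 4:q, 5:p, 6:q, 7:q edges: (3,7,e); (4,5,e); (6,3,e); (7,6,e)
final:
nodes: 3:q, 4:q, 5:p, 6:q, 7:q
edges: (3,7,e); (4,5,e); (6,3,e); (7,6,e)


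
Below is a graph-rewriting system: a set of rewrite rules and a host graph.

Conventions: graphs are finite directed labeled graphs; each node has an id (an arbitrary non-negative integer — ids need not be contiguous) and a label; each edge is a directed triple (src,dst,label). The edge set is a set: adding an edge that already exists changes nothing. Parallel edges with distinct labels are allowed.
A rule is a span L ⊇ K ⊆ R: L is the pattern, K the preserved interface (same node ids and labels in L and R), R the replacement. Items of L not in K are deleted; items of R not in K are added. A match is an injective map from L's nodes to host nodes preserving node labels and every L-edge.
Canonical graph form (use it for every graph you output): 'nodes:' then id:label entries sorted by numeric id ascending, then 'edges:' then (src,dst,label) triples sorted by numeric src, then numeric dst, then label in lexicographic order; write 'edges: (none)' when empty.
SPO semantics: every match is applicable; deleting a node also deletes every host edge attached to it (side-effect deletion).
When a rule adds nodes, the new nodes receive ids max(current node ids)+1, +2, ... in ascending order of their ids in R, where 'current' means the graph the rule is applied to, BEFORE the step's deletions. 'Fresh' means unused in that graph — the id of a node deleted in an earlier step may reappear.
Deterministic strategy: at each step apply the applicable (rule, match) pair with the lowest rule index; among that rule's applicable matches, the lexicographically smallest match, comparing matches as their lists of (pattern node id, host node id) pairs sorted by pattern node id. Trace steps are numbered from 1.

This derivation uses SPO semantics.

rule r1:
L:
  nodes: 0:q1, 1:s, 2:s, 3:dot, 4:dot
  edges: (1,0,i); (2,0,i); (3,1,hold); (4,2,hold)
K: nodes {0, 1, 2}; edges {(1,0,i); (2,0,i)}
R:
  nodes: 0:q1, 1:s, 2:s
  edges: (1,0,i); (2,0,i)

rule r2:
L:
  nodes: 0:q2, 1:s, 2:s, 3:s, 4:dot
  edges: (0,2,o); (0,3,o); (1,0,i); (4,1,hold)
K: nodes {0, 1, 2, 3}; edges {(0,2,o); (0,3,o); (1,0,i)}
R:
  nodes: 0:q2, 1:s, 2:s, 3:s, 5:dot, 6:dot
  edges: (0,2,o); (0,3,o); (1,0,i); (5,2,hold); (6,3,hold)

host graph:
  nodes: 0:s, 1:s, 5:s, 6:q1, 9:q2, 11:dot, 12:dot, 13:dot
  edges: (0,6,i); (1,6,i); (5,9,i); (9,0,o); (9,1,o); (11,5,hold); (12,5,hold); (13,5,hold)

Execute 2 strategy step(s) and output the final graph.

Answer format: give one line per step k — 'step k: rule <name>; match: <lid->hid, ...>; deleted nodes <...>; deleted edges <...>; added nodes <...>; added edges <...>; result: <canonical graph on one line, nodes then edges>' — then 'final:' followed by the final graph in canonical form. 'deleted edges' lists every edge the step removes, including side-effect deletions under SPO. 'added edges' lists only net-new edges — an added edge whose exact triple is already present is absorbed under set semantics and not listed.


step 1: rule r2; match: 0->9, 1->5, 2->0, 3->1, 4->11; deleted nodes 11; deleted edges (11,5,hold); added nodes 14, 15; added edges (14,0,hold); (15,1,hold); result: nodes: 0:s, 1:s, 5:s, 6:q1, 9:q2, 12:dot, 13:dot, 14:dot, 15:dot edges: (0,6,i); (1,6,i); (5,9,i); (9,0,o); (9,1,o); (12,5,hold); (13,5,hold); (14,0,hold); (15,1,hold)
step 2: rule r1; match: 0->6, 1->0, 2->1, 3->14, 4->15; deleted nodes 14, 15; deleted edges (14,0,hold); (15,1,hold); added nodes (none); added edges (none); result: nodes: 0:s, 1:s, 5:s, 6:q1, 9:q2, 12:dot, 13:dot edges: (0,6,i); (1,6,i); (5,9,i); (9,0,o); (9,1,o); (12,5,hold); (13,5,hold)
final:
nodes: 0:s, 1:s, 5:s, 6:q1, 9:q2, 12:dot, 13:dot
edges: (0,6,i); (1,6,i); (5,9,i); (9,0,o); (9,1,o); (12,5,hold); (13,5,hold)


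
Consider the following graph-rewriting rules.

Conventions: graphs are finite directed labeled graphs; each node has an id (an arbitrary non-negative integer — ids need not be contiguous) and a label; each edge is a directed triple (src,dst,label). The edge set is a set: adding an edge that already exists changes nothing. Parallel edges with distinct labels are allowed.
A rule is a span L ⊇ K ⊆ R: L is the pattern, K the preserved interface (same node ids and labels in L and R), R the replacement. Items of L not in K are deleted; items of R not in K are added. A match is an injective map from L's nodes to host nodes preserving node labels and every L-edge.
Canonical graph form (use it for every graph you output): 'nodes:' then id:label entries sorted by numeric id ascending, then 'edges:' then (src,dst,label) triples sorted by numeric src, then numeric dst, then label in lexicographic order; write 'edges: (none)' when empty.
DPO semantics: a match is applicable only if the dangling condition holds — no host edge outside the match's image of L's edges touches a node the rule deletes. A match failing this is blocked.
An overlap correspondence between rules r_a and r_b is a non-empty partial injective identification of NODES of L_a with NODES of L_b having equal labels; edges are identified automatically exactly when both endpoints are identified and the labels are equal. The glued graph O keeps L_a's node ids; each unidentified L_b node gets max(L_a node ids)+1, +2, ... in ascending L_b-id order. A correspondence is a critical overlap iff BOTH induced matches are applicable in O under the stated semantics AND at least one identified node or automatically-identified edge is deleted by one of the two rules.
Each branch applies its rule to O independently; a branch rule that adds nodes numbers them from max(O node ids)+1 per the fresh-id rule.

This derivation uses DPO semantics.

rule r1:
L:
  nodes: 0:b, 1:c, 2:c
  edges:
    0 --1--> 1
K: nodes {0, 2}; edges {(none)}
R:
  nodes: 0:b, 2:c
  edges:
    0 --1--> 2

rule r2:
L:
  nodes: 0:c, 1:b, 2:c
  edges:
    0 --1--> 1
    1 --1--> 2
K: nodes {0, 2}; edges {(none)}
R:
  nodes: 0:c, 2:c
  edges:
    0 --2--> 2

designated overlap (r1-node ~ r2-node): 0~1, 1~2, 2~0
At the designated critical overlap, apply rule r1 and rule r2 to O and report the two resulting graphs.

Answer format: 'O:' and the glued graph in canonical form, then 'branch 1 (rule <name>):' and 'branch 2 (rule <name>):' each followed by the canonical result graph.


O:
nodes: 0:b, 1:c, 2:c
edges: (0,1,1); (2,0,1)
branch 1 (rule r1):
nodes: 0:b, 2:c
edges: (0,2,1); (2,0,1)
branch 2 (rule r2):
nodes: 1:c, 2:c
edges: (2,1,2)


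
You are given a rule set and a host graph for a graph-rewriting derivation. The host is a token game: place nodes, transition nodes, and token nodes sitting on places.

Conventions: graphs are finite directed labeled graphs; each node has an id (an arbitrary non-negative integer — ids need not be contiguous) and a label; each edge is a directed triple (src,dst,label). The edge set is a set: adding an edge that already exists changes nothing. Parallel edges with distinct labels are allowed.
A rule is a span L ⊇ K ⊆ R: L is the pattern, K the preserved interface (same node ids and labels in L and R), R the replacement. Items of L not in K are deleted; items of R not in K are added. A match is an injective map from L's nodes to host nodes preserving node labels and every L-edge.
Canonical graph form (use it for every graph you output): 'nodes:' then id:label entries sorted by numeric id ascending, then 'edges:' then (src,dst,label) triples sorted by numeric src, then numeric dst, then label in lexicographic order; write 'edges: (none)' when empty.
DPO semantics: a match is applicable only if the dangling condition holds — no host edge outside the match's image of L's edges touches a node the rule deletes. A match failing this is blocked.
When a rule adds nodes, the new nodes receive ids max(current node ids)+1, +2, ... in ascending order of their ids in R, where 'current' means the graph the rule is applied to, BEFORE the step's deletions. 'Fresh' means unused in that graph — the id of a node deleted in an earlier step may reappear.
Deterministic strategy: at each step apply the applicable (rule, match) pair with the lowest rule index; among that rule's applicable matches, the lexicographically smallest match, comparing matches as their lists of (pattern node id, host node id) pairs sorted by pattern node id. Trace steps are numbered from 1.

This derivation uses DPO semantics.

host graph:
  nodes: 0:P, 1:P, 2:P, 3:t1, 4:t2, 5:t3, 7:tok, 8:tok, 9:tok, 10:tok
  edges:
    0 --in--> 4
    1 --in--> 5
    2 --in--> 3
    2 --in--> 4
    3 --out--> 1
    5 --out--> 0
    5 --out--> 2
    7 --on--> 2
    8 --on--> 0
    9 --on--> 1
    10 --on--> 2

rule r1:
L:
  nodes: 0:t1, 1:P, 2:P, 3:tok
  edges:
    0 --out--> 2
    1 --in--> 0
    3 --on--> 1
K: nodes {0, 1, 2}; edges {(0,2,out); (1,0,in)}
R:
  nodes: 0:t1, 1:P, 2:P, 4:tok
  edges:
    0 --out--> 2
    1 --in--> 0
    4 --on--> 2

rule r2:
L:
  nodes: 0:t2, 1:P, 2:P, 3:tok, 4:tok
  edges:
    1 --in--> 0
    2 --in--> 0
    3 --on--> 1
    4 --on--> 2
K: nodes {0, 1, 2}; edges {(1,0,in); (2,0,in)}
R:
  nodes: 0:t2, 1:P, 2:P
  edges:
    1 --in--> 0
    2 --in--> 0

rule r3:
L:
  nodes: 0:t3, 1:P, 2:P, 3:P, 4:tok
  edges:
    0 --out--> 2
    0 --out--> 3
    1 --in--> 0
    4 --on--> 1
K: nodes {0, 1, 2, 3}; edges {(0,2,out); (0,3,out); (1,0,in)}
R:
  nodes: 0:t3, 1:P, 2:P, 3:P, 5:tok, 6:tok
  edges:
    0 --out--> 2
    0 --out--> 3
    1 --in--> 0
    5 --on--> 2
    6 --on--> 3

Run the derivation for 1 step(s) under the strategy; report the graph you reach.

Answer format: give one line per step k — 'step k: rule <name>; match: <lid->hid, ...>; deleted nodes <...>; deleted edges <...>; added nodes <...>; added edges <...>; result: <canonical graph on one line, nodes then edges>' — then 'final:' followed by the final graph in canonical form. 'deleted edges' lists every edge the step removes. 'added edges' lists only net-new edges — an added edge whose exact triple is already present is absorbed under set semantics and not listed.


step 1: rule r1; match: 0->3, 1->2, 2->1, 3->7; deleted nodes 7; deleted edges (7,2,on); added nodes 11; added edges (11,1,on); result: nodes: 0:P, 1:P, 2:P, 3:t1, 4:t2, 5:t3, 8:tok, 9:tok, 10:tok, 11:tok edges: (0,4,in); (1,5,in); (2,3,in); (2,4,in); (3,1,out); (5,0,out); (5,2,out); (8,0,on); (9,1,on); (10,2,on); (11,1,on)
final:
nodes: 0:P, 1:P, 2:P, 3:t1, 4:t2, 5:t3, 8:tok, 9:tok, 10:tok, 11:tok
edges: (0,4,in); (1,5,in); (2,3,in); (2,4,in); (3,1,out); (5,0,out); (5,2,out); (8,0,on); (9,1,on); (10,2,on); (11,1,on)


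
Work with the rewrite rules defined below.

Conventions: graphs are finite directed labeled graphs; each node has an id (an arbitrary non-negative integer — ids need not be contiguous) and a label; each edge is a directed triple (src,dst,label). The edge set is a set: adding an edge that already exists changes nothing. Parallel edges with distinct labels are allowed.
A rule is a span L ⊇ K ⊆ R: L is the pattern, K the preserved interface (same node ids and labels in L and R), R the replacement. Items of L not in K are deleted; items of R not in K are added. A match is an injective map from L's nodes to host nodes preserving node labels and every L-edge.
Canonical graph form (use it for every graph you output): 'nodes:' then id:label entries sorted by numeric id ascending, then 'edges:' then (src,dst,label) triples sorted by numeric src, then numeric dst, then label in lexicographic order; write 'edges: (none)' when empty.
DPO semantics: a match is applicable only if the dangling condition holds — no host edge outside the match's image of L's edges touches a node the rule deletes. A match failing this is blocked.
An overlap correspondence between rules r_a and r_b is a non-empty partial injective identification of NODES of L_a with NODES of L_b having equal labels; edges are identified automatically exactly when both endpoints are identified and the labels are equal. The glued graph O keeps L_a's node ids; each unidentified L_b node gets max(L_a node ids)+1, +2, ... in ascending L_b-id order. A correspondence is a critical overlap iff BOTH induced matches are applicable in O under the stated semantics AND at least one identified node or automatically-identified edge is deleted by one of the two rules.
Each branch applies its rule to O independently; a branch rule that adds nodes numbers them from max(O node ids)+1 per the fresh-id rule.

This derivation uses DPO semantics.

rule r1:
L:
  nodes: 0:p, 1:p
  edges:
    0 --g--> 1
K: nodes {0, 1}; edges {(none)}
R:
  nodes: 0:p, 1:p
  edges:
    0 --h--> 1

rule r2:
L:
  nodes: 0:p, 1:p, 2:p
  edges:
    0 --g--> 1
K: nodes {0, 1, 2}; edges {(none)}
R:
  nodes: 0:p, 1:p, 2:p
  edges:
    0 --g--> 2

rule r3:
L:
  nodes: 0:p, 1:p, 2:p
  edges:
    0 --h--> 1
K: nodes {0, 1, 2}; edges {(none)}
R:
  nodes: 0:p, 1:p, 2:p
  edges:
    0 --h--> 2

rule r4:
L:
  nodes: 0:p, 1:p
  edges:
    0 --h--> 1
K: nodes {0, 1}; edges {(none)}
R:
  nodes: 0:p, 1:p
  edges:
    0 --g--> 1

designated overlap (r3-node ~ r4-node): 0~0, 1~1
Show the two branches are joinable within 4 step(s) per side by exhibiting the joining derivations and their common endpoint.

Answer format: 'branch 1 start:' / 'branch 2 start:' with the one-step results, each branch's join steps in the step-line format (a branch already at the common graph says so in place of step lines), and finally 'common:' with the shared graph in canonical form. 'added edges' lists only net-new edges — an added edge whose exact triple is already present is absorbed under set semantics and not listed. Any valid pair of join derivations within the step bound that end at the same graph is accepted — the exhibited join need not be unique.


branch 1 start:
nodes: 0:p, 1:p, 2:p
edges: (0,2,h)
branch 2 start:
nodes: 0:p, 1:p, 2:p
edges: (0,1,g)
branch 1 step 1: rule r3; match: 0->0, 1->2, 2->1; deleted nodes (none); deleted edges (0,2,h); added nodes (none); added edges (0,1,h); result: nodes: 0:p, 1:p, 2:p edges: (0,1,h)
branch 2 step 1: rule r1; match: 0->0, 1->1; deleted nodes (none); deleted edges (0,1,g); added nodes (none); added edges (0,1,h); result: nodes: 0:p, 1:p, 2:p edges: (0,1,h)
common:
nodes: 0:p, 1:p, 2:p
edges: (0,1,h)


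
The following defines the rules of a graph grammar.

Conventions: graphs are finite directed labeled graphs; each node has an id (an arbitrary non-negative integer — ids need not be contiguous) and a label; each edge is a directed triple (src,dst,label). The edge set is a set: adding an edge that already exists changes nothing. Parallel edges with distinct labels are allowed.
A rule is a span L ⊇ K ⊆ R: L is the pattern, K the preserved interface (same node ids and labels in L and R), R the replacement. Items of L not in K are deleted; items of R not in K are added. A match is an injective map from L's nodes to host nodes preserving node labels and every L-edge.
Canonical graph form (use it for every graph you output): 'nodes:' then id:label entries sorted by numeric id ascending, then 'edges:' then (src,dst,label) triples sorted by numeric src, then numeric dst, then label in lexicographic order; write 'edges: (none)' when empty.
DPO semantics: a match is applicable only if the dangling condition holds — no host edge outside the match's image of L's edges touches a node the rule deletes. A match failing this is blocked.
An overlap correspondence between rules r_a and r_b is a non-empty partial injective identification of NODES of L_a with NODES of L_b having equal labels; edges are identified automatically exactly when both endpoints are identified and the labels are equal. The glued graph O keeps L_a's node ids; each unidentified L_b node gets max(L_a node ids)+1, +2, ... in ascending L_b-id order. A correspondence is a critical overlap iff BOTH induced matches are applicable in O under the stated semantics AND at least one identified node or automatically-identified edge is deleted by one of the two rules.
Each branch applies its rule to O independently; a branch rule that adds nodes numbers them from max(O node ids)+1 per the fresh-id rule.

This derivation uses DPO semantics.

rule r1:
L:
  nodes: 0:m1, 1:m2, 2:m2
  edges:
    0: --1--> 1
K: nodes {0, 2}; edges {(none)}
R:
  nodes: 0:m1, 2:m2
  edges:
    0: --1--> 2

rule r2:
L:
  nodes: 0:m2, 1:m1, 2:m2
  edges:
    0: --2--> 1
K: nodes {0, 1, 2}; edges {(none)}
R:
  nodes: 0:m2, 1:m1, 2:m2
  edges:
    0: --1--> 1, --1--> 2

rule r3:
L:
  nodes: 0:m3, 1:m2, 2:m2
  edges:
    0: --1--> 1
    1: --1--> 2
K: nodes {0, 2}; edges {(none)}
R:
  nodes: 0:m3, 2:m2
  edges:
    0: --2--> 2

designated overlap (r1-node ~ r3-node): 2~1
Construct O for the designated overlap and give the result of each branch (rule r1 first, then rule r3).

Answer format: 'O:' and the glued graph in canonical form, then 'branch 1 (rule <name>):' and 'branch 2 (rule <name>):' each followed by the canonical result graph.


O:
nodes: 0:m1, 1:m2, 2:m2, 3:m3, 4:m2
edges: (0,1,1); (2,4,1); (3,2,1)
branch 1 (rule r1):
nodes: 0:m1, 2:m2, 3:m3, 4:m2
edges: (0,2,1); (2,4,1); (3,2,1)
branch 2 (rule r3):
nodes: 0:m1, 1:m2, 3:m3, 4:m2
edges: (0,1,1); (3,4,2)


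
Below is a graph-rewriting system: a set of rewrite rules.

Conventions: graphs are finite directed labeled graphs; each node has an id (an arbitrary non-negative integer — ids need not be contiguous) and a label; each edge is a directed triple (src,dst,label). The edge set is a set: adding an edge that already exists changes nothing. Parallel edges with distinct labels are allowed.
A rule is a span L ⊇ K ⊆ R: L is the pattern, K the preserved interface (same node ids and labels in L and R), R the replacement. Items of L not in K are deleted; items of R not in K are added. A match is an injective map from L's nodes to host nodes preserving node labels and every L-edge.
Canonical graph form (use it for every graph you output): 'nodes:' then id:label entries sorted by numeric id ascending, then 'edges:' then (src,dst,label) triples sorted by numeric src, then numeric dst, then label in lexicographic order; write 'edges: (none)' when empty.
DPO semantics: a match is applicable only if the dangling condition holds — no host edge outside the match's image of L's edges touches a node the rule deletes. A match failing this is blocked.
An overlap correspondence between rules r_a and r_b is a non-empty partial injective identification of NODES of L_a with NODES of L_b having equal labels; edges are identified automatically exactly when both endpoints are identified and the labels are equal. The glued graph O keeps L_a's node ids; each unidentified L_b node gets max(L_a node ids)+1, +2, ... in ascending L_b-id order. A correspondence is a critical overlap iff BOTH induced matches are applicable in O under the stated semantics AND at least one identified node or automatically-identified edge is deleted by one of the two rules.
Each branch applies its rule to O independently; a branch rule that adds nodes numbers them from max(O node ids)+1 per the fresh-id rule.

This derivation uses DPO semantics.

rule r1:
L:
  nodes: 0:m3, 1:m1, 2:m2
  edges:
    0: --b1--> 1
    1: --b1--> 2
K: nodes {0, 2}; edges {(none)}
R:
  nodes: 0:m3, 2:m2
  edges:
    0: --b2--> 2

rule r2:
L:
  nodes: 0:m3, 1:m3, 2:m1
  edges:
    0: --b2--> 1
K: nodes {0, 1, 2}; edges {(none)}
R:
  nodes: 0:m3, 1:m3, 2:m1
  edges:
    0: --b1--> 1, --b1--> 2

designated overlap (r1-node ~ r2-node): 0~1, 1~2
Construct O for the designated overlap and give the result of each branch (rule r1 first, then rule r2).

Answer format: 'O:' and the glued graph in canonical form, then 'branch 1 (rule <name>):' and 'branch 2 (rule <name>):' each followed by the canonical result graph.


O:
nodes: 0:m3, 1:m1, 2:m2, 3:m3
edges: (0,1,b1); (1,2,b1); (3,0,b2)
branch 1 (rule r1):
nodes: 0:m3, 2:m2, 3:m3
edges: (0,2,b2); (3,0,b2)
branch 2 (rule r2):
nodes: 0:m3, 1:m1, 2:m2, 3:m3
edges: (0,1,b1); (1,2,b1); (3,0,b1); (3,1,b1)


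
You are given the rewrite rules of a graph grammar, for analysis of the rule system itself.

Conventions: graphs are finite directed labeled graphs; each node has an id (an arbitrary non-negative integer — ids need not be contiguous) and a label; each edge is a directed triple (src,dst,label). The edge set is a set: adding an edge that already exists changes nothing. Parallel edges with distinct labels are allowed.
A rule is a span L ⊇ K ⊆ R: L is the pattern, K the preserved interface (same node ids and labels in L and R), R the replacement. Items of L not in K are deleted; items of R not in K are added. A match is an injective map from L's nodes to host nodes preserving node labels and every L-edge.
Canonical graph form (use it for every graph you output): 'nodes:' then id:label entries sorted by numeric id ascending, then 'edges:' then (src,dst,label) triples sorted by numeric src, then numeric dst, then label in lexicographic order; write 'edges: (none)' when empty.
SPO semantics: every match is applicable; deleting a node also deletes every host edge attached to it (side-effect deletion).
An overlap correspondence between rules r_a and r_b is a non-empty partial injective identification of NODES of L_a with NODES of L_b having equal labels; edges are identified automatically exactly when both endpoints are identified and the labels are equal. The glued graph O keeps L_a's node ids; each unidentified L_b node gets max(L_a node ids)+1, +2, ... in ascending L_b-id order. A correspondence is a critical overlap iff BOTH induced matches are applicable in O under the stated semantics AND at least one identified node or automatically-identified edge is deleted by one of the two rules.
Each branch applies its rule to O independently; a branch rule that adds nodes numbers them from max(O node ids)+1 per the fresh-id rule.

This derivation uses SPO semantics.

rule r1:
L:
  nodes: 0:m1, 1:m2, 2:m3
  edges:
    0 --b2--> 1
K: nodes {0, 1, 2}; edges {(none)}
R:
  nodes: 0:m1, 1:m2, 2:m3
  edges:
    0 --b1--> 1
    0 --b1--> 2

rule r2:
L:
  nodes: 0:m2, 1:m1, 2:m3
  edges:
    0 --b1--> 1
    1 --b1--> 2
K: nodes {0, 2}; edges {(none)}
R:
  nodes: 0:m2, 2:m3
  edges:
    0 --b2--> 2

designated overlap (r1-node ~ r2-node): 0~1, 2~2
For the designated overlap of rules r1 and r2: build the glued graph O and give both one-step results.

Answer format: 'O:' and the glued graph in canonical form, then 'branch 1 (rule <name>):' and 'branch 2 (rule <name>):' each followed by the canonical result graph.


O:
nodes: 0:m1, 1:m2, 2:m3, 3:m2
edges: (0,1,b2); (0,2,b1); (3,0,b1)
branch 1 (rule r1):
nodes: 0:m1, 1:m2, 2:m3, 3:m2
edges: (0,1,b1); (0,2,b1); (3,0,b1)
branch 2 (rule r2):
nodes: 1:m2, 2:m3, 3:m2
edges: (3,2,b2)


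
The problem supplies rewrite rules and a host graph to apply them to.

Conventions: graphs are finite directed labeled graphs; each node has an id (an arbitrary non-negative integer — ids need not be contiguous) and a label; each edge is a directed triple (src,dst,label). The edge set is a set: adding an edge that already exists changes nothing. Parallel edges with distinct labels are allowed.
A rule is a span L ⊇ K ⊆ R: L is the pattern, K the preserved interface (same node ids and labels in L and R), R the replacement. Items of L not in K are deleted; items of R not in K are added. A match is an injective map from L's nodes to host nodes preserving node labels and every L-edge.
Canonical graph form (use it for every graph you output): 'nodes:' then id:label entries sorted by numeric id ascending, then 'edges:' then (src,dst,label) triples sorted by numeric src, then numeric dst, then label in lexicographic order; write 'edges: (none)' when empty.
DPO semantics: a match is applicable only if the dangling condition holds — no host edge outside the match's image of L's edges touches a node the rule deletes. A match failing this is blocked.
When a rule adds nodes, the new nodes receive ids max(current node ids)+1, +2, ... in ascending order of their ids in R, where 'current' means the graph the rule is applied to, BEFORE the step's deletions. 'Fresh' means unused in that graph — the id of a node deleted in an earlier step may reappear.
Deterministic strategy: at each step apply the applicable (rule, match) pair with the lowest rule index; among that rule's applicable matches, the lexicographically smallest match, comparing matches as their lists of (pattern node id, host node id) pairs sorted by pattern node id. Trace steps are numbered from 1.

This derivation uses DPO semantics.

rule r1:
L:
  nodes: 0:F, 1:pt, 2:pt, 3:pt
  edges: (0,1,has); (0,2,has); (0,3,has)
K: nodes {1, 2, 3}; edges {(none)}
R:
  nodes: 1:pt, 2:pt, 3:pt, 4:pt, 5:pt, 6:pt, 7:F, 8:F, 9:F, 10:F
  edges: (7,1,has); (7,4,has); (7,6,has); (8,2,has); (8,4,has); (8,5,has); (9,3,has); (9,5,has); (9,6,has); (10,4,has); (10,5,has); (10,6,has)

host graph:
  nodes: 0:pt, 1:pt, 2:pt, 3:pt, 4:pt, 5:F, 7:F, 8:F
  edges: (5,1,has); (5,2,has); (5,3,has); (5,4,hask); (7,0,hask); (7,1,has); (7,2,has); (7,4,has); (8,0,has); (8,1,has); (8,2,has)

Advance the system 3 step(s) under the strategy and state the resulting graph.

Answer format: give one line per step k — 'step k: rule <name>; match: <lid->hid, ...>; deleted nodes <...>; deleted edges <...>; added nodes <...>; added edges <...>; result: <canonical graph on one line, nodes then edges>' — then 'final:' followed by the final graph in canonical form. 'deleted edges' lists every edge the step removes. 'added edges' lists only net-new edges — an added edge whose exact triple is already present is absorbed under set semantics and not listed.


step 1: rule r1; match: 0->8, 1->0, 2->1, 3->2; deleted nodes 8; deleted edges (8,0,has); (8,1,has); (8,2,has); added nodes 9, 10, 11, 12, 13, 14, 15; added edges (12,0,has); (12,9,has); (12,11,has); (13,1,has); (13,9,has); (13,10,has); (14,2,has); (14,10,has); (14,11,has); (15,9,has); (15,10,has); (15,11,has); result: nodes: 0:pt, 1:pt, 2:pt, 3:pt, 4:pt, 5:F, 7:F, 9:pt, 10:pt, 11:pt, 12:F, 13:F, 14:F, 15:F edges: (5,1,has); (5,2,has); (5,3,has); (5,4,hask); (7,0,hask); (7,1,has); (7,2,has); (7,4,has); (12,0,has); (12,9,has); (12,11,has); (13,1,has); (13,9,has); (13,10,has); (14,2,has); (14,10,has); (14,11,has); (15,9,has); (15,10,has); (15,11,has)
step 2: rule r1; match: 0->12, 1->0, 2->9, 3->11; deleted nodes 12; deleted edges (12,0,has); (12,9,has); (12,11,has); added nodes 16, 17, 18, 19, 20, 21, 22; added edges (19,0,has); (19,16,has); (19,18,has); (20,9,has); (20,16,has); (20,17,has); (21,11,has); (21,17,has); (21,18,has); (22,16,has); (22,17,has); (22,18,has); result: nodes: 0:pt, 1:pt, 2:pt, 3:pt, 4:pt, 5:F, 7:F, 9:pt, 10:pt, 11:pt, 13:F, 14:F, 15:F, 16:pt, 17:pt, 18:pt, 19:F, 20:F, 21:F, 22:F edges: (5,1,has); (5,2,has); (5,3,has); (5,4,hask); (7,0,hask); (7,1,has); (7,2,has); (7,4,has); (13,1,has); (13,9,has); (13,10,has); (14,2,has); (14,10,has); (14,11,has); (15,9,has); (15,10,has); (15,11,has); (19,0,has); (19,16,has); (19,18,has); (20,9,has); (20,16,has); (20,17,has); (21,11,has); (21,17,has); (21,18,has); (22,16,has); (22,17,has); (22,18,has)
step 3: rule r1; match: 0->13, 1->1, 2->9, 3->10; deleted nodes 13; deleted edges (13,1,has); (13,9,has); (13,10,has); added nodes 23, 24, 25, 26, 27, 28, 29; added edges (26,1,has); (26,23,has); (26,25,has); (27,9,has); (27,23,has); (27,24,has); (28,10,has); (28,24,has); (28,25,has); (29,23,has); (29,24,has); (29,25,has); result: nodes: 0:pt, 1:pt, 2:pt, 3:pt, 4:pt, 5:F, 7:F, 9:pt, 10:pt, 11:pt, 14:F, 15:F, 16:pt, 17:pt, 18:pt, 19:F, 20:F, 21:F, 22:F, 23:pt, 24:pt, 25:pt, 26:F, 27:F, 28:F, 29:F edges: (5,1,has); (5,2,has); (5,3,has); (5,4,hask); (7,0,hask); (7,1,has); (7,2,has); (7,4,has); (14,2,has); (14,10,has); (14,11,has); (15,9,has); (15,10,has); (15,11,has); (19,0,has); (19,16,has); (19,18,has); (20,9,has); (20,16,has); (20,17,has); (21,11,has); (21,17,has); (21,18,has); (22,16,has); (22,17,has); (22,18,has); (26,1,has); (26,23,has); (26,25,has); (27,9,has); (27,23,has); (27,24,has); (28,10,has); (28,24,has); (28,25,has); (29,23,has); (29,24,has); (29,25,has)
final:
nodes: 0:pt, 1:pt, 2:pt, 3:pt, 4:pt, 5:F, 7:F, 9:pt, 10:pt, 11:pt, 14:F, 15:F, 16:pt, 17:pt, 18:pt, 19:F, 20:F, 21:F, 22:F, 23:pt, 24:pt, 25:pt, 26:F, 27:F, 28:F, 29:F
edges: (5,1,has); (5,2,has); (5,3,has); (5,4,hask); (7,0,hask); (7,1,has); (7,2,has); (7,4,has); (14,2,has); (14,10,has); (14,11,has); (15,9,has); (15,10,has); (15,11,has); (19,0,has); (19,16,has); (19,18,has); (20,9,has); (20,16,has); (20,17,has); (21,11,has); (21,17,has); (21,18,has); (22,16,has); (22,17,has); (22,18,has); (26,1,has); (26,23,has); (26,25,has); (27,9,has); (27,23,has); (27,24,has); (28,10,has); (28,24,has); (28,25,has); (29,23,has); (29,24,has); (29,25,has)
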